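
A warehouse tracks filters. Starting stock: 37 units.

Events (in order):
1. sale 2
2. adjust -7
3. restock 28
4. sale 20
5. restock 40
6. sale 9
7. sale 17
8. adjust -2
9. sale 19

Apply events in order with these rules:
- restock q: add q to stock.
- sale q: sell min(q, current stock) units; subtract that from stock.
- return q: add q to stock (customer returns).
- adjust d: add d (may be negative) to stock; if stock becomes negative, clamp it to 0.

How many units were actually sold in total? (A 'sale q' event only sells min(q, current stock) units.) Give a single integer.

Processing events:
Start: stock = 37
  Event 1 (sale 2): sell min(2,37)=2. stock: 37 - 2 = 35. total_sold = 2
  Event 2 (adjust -7): 35 + -7 = 28
  Event 3 (restock 28): 28 + 28 = 56
  Event 4 (sale 20): sell min(20,56)=20. stock: 56 - 20 = 36. total_sold = 22
  Event 5 (restock 40): 36 + 40 = 76
  Event 6 (sale 9): sell min(9,76)=9. stock: 76 - 9 = 67. total_sold = 31
  Event 7 (sale 17): sell min(17,67)=17. stock: 67 - 17 = 50. total_sold = 48
  Event 8 (adjust -2): 50 + -2 = 48
  Event 9 (sale 19): sell min(19,48)=19. stock: 48 - 19 = 29. total_sold = 67
Final: stock = 29, total_sold = 67

Answer: 67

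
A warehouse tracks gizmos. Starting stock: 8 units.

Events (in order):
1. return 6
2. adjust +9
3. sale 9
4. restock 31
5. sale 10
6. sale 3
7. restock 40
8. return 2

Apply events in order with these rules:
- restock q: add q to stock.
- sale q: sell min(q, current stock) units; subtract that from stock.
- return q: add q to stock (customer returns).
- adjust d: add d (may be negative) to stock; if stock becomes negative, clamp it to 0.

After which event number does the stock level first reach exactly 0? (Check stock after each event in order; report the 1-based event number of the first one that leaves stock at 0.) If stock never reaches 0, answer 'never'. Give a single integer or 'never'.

Processing events:
Start: stock = 8
  Event 1 (return 6): 8 + 6 = 14
  Event 2 (adjust +9): 14 + 9 = 23
  Event 3 (sale 9): sell min(9,23)=9. stock: 23 - 9 = 14. total_sold = 9
  Event 4 (restock 31): 14 + 31 = 45
  Event 5 (sale 10): sell min(10,45)=10. stock: 45 - 10 = 35. total_sold = 19
  Event 6 (sale 3): sell min(3,35)=3. stock: 35 - 3 = 32. total_sold = 22
  Event 7 (restock 40): 32 + 40 = 72
  Event 8 (return 2): 72 + 2 = 74
Final: stock = 74, total_sold = 22

Stock never reaches 0.

Answer: never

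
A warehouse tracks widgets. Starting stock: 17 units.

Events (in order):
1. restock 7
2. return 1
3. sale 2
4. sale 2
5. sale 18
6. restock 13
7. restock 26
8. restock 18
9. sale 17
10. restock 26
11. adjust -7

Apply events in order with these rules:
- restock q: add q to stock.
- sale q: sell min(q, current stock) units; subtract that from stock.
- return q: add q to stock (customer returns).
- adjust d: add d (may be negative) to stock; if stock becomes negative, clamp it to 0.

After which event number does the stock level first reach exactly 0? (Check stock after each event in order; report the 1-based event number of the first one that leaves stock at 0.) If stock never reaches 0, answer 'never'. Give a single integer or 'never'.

Processing events:
Start: stock = 17
  Event 1 (restock 7): 17 + 7 = 24
  Event 2 (return 1): 24 + 1 = 25
  Event 3 (sale 2): sell min(2,25)=2. stock: 25 - 2 = 23. total_sold = 2
  Event 4 (sale 2): sell min(2,23)=2. stock: 23 - 2 = 21. total_sold = 4
  Event 5 (sale 18): sell min(18,21)=18. stock: 21 - 18 = 3. total_sold = 22
  Event 6 (restock 13): 3 + 13 = 16
  Event 7 (restock 26): 16 + 26 = 42
  Event 8 (restock 18): 42 + 18 = 60
  Event 9 (sale 17): sell min(17,60)=17. stock: 60 - 17 = 43. total_sold = 39
  Event 10 (restock 26): 43 + 26 = 69
  Event 11 (adjust -7): 69 + -7 = 62
Final: stock = 62, total_sold = 39

Stock never reaches 0.

Answer: never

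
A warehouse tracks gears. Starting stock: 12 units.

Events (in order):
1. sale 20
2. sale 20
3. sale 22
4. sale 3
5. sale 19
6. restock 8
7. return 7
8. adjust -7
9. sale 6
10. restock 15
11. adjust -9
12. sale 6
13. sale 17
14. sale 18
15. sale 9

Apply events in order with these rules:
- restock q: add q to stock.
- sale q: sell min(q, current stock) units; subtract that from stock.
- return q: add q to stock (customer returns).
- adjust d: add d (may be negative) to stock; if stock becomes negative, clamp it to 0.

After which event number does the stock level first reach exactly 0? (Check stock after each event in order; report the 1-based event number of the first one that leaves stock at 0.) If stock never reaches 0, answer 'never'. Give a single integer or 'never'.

Processing events:
Start: stock = 12
  Event 1 (sale 20): sell min(20,12)=12. stock: 12 - 12 = 0. total_sold = 12
  Event 2 (sale 20): sell min(20,0)=0. stock: 0 - 0 = 0. total_sold = 12
  Event 3 (sale 22): sell min(22,0)=0. stock: 0 - 0 = 0. total_sold = 12
  Event 4 (sale 3): sell min(3,0)=0. stock: 0 - 0 = 0. total_sold = 12
  Event 5 (sale 19): sell min(19,0)=0. stock: 0 - 0 = 0. total_sold = 12
  Event 6 (restock 8): 0 + 8 = 8
  Event 7 (return 7): 8 + 7 = 15
  Event 8 (adjust -7): 15 + -7 = 8
  Event 9 (sale 6): sell min(6,8)=6. stock: 8 - 6 = 2. total_sold = 18
  Event 10 (restock 15): 2 + 15 = 17
  Event 11 (adjust -9): 17 + -9 = 8
  Event 12 (sale 6): sell min(6,8)=6. stock: 8 - 6 = 2. total_sold = 24
  Event 13 (sale 17): sell min(17,2)=2. stock: 2 - 2 = 0. total_sold = 26
  Event 14 (sale 18): sell min(18,0)=0. stock: 0 - 0 = 0. total_sold = 26
  Event 15 (sale 9): sell min(9,0)=0. stock: 0 - 0 = 0. total_sold = 26
Final: stock = 0, total_sold = 26

First zero at event 1.

Answer: 1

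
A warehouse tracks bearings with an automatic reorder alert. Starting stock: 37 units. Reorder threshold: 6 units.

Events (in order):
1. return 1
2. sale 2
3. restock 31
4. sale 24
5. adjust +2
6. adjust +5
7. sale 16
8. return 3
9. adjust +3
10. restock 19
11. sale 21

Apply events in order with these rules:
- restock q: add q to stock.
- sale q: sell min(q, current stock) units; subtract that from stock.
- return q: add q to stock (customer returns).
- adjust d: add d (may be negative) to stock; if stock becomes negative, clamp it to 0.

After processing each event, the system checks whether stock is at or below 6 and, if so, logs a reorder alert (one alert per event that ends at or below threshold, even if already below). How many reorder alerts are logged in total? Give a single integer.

Processing events:
Start: stock = 37
  Event 1 (return 1): 37 + 1 = 38
  Event 2 (sale 2): sell min(2,38)=2. stock: 38 - 2 = 36. total_sold = 2
  Event 3 (restock 31): 36 + 31 = 67
  Event 4 (sale 24): sell min(24,67)=24. stock: 67 - 24 = 43. total_sold = 26
  Event 5 (adjust +2): 43 + 2 = 45
  Event 6 (adjust +5): 45 + 5 = 50
  Event 7 (sale 16): sell min(16,50)=16. stock: 50 - 16 = 34. total_sold = 42
  Event 8 (return 3): 34 + 3 = 37
  Event 9 (adjust +3): 37 + 3 = 40
  Event 10 (restock 19): 40 + 19 = 59
  Event 11 (sale 21): sell min(21,59)=21. stock: 59 - 21 = 38. total_sold = 63
Final: stock = 38, total_sold = 63

Checking against threshold 6:
  After event 1: stock=38 > 6
  After event 2: stock=36 > 6
  After event 3: stock=67 > 6
  After event 4: stock=43 > 6
  After event 5: stock=45 > 6
  After event 6: stock=50 > 6
  After event 7: stock=34 > 6
  After event 8: stock=37 > 6
  After event 9: stock=40 > 6
  After event 10: stock=59 > 6
  After event 11: stock=38 > 6
Alert events: []. Count = 0

Answer: 0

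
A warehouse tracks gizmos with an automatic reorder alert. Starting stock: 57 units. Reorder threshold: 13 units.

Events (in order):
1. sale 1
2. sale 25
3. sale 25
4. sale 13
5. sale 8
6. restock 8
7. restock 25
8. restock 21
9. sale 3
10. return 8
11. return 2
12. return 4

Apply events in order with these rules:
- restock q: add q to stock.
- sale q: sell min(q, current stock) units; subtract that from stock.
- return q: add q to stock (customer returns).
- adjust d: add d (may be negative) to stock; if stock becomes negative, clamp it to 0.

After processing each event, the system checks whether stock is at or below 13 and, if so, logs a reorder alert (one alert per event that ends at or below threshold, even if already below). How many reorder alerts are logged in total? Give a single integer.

Processing events:
Start: stock = 57
  Event 1 (sale 1): sell min(1,57)=1. stock: 57 - 1 = 56. total_sold = 1
  Event 2 (sale 25): sell min(25,56)=25. stock: 56 - 25 = 31. total_sold = 26
  Event 3 (sale 25): sell min(25,31)=25. stock: 31 - 25 = 6. total_sold = 51
  Event 4 (sale 13): sell min(13,6)=6. stock: 6 - 6 = 0. total_sold = 57
  Event 5 (sale 8): sell min(8,0)=0. stock: 0 - 0 = 0. total_sold = 57
  Event 6 (restock 8): 0 + 8 = 8
  Event 7 (restock 25): 8 + 25 = 33
  Event 8 (restock 21): 33 + 21 = 54
  Event 9 (sale 3): sell min(3,54)=3. stock: 54 - 3 = 51. total_sold = 60
  Event 10 (return 8): 51 + 8 = 59
  Event 11 (return 2): 59 + 2 = 61
  Event 12 (return 4): 61 + 4 = 65
Final: stock = 65, total_sold = 60

Checking against threshold 13:
  After event 1: stock=56 > 13
  After event 2: stock=31 > 13
  After event 3: stock=6 <= 13 -> ALERT
  After event 4: stock=0 <= 13 -> ALERT
  After event 5: stock=0 <= 13 -> ALERT
  After event 6: stock=8 <= 13 -> ALERT
  After event 7: stock=33 > 13
  After event 8: stock=54 > 13
  After event 9: stock=51 > 13
  After event 10: stock=59 > 13
  After event 11: stock=61 > 13
  After event 12: stock=65 > 13
Alert events: [3, 4, 5, 6]. Count = 4

Answer: 4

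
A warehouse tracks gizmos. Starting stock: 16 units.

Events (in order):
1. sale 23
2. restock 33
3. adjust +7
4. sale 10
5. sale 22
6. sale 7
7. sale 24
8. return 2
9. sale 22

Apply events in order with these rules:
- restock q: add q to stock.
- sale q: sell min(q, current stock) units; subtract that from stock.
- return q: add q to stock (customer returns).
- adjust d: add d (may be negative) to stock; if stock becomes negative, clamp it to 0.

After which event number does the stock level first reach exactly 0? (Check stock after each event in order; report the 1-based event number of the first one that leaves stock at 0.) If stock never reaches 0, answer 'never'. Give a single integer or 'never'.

Answer: 1

Derivation:
Processing events:
Start: stock = 16
  Event 1 (sale 23): sell min(23,16)=16. stock: 16 - 16 = 0. total_sold = 16
  Event 2 (restock 33): 0 + 33 = 33
  Event 3 (adjust +7): 33 + 7 = 40
  Event 4 (sale 10): sell min(10,40)=10. stock: 40 - 10 = 30. total_sold = 26
  Event 5 (sale 22): sell min(22,30)=22. stock: 30 - 22 = 8. total_sold = 48
  Event 6 (sale 7): sell min(7,8)=7. stock: 8 - 7 = 1. total_sold = 55
  Event 7 (sale 24): sell min(24,1)=1. stock: 1 - 1 = 0. total_sold = 56
  Event 8 (return 2): 0 + 2 = 2
  Event 9 (sale 22): sell min(22,2)=2. stock: 2 - 2 = 0. total_sold = 58
Final: stock = 0, total_sold = 58

First zero at event 1.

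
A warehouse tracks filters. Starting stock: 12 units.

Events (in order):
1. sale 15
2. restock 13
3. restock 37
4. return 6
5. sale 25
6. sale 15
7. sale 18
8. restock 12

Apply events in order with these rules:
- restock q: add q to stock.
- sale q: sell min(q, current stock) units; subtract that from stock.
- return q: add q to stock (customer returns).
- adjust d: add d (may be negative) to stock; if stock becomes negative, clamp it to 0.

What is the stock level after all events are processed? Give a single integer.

Processing events:
Start: stock = 12
  Event 1 (sale 15): sell min(15,12)=12. stock: 12 - 12 = 0. total_sold = 12
  Event 2 (restock 13): 0 + 13 = 13
  Event 3 (restock 37): 13 + 37 = 50
  Event 4 (return 6): 50 + 6 = 56
  Event 5 (sale 25): sell min(25,56)=25. stock: 56 - 25 = 31. total_sold = 37
  Event 6 (sale 15): sell min(15,31)=15. stock: 31 - 15 = 16. total_sold = 52
  Event 7 (sale 18): sell min(18,16)=16. stock: 16 - 16 = 0. total_sold = 68
  Event 8 (restock 12): 0 + 12 = 12
Final: stock = 12, total_sold = 68

Answer: 12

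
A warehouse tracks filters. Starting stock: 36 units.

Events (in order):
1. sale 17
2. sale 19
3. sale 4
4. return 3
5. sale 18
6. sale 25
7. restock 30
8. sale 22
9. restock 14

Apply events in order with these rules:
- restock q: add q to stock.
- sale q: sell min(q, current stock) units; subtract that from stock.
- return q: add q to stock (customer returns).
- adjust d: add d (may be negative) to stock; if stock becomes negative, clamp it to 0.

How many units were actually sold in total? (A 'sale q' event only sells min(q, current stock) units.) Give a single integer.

Answer: 61

Derivation:
Processing events:
Start: stock = 36
  Event 1 (sale 17): sell min(17,36)=17. stock: 36 - 17 = 19. total_sold = 17
  Event 2 (sale 19): sell min(19,19)=19. stock: 19 - 19 = 0. total_sold = 36
  Event 3 (sale 4): sell min(4,0)=0. stock: 0 - 0 = 0. total_sold = 36
  Event 4 (return 3): 0 + 3 = 3
  Event 5 (sale 18): sell min(18,3)=3. stock: 3 - 3 = 0. total_sold = 39
  Event 6 (sale 25): sell min(25,0)=0. stock: 0 - 0 = 0. total_sold = 39
  Event 7 (restock 30): 0 + 30 = 30
  Event 8 (sale 22): sell min(22,30)=22. stock: 30 - 22 = 8. total_sold = 61
  Event 9 (restock 14): 8 + 14 = 22
Final: stock = 22, total_sold = 61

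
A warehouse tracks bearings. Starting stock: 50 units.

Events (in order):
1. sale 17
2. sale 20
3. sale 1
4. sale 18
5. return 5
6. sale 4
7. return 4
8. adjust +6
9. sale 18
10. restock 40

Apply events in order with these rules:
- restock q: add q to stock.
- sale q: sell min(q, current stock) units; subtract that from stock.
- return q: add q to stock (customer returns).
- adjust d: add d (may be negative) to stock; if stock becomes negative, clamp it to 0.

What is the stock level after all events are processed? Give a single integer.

Answer: 40

Derivation:
Processing events:
Start: stock = 50
  Event 1 (sale 17): sell min(17,50)=17. stock: 50 - 17 = 33. total_sold = 17
  Event 2 (sale 20): sell min(20,33)=20. stock: 33 - 20 = 13. total_sold = 37
  Event 3 (sale 1): sell min(1,13)=1. stock: 13 - 1 = 12. total_sold = 38
  Event 4 (sale 18): sell min(18,12)=12. stock: 12 - 12 = 0. total_sold = 50
  Event 5 (return 5): 0 + 5 = 5
  Event 6 (sale 4): sell min(4,5)=4. stock: 5 - 4 = 1. total_sold = 54
  Event 7 (return 4): 1 + 4 = 5
  Event 8 (adjust +6): 5 + 6 = 11
  Event 9 (sale 18): sell min(18,11)=11. stock: 11 - 11 = 0. total_sold = 65
  Event 10 (restock 40): 0 + 40 = 40
Final: stock = 40, total_sold = 65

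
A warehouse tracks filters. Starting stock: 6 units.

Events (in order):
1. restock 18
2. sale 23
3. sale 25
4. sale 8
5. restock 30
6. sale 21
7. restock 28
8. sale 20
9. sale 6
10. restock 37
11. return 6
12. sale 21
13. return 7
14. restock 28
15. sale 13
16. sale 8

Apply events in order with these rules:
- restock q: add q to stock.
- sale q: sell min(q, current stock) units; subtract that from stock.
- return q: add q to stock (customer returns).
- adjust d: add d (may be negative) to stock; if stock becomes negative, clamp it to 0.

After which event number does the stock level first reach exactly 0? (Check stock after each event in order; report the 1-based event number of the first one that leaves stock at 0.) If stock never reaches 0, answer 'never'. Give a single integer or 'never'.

Answer: 3

Derivation:
Processing events:
Start: stock = 6
  Event 1 (restock 18): 6 + 18 = 24
  Event 2 (sale 23): sell min(23,24)=23. stock: 24 - 23 = 1. total_sold = 23
  Event 3 (sale 25): sell min(25,1)=1. stock: 1 - 1 = 0. total_sold = 24
  Event 4 (sale 8): sell min(8,0)=0. stock: 0 - 0 = 0. total_sold = 24
  Event 5 (restock 30): 0 + 30 = 30
  Event 6 (sale 21): sell min(21,30)=21. stock: 30 - 21 = 9. total_sold = 45
  Event 7 (restock 28): 9 + 28 = 37
  Event 8 (sale 20): sell min(20,37)=20. stock: 37 - 20 = 17. total_sold = 65
  Event 9 (sale 6): sell min(6,17)=6. stock: 17 - 6 = 11. total_sold = 71
  Event 10 (restock 37): 11 + 37 = 48
  Event 11 (return 6): 48 + 6 = 54
  Event 12 (sale 21): sell min(21,54)=21. stock: 54 - 21 = 33. total_sold = 92
  Event 13 (return 7): 33 + 7 = 40
  Event 14 (restock 28): 40 + 28 = 68
  Event 15 (sale 13): sell min(13,68)=13. stock: 68 - 13 = 55. total_sold = 105
  Event 16 (sale 8): sell min(8,55)=8. stock: 55 - 8 = 47. total_sold = 113
Final: stock = 47, total_sold = 113

First zero at event 3.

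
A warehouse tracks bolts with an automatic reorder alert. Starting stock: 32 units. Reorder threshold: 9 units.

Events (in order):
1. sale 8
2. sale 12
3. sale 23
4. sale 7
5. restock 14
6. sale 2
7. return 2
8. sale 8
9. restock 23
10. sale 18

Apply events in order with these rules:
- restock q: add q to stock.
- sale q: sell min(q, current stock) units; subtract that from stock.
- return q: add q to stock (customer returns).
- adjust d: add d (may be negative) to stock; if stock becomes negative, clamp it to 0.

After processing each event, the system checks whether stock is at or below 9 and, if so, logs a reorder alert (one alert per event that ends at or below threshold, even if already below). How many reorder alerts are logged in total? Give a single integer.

Processing events:
Start: stock = 32
  Event 1 (sale 8): sell min(8,32)=8. stock: 32 - 8 = 24. total_sold = 8
  Event 2 (sale 12): sell min(12,24)=12. stock: 24 - 12 = 12. total_sold = 20
  Event 3 (sale 23): sell min(23,12)=12. stock: 12 - 12 = 0. total_sold = 32
  Event 4 (sale 7): sell min(7,0)=0. stock: 0 - 0 = 0. total_sold = 32
  Event 5 (restock 14): 0 + 14 = 14
  Event 6 (sale 2): sell min(2,14)=2. stock: 14 - 2 = 12. total_sold = 34
  Event 7 (return 2): 12 + 2 = 14
  Event 8 (sale 8): sell min(8,14)=8. stock: 14 - 8 = 6. total_sold = 42
  Event 9 (restock 23): 6 + 23 = 29
  Event 10 (sale 18): sell min(18,29)=18. stock: 29 - 18 = 11. total_sold = 60
Final: stock = 11, total_sold = 60

Checking against threshold 9:
  After event 1: stock=24 > 9
  After event 2: stock=12 > 9
  After event 3: stock=0 <= 9 -> ALERT
  After event 4: stock=0 <= 9 -> ALERT
  After event 5: stock=14 > 9
  After event 6: stock=12 > 9
  After event 7: stock=14 > 9
  After event 8: stock=6 <= 9 -> ALERT
  After event 9: stock=29 > 9
  After event 10: stock=11 > 9
Alert events: [3, 4, 8]. Count = 3

Answer: 3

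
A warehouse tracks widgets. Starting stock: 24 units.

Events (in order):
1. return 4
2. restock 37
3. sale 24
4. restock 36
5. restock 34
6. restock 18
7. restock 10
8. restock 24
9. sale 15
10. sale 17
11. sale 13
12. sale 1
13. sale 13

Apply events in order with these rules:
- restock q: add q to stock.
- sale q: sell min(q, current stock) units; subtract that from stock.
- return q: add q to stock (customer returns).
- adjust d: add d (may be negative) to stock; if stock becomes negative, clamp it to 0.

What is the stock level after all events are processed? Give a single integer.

Answer: 104

Derivation:
Processing events:
Start: stock = 24
  Event 1 (return 4): 24 + 4 = 28
  Event 2 (restock 37): 28 + 37 = 65
  Event 3 (sale 24): sell min(24,65)=24. stock: 65 - 24 = 41. total_sold = 24
  Event 4 (restock 36): 41 + 36 = 77
  Event 5 (restock 34): 77 + 34 = 111
  Event 6 (restock 18): 111 + 18 = 129
  Event 7 (restock 10): 129 + 10 = 139
  Event 8 (restock 24): 139 + 24 = 163
  Event 9 (sale 15): sell min(15,163)=15. stock: 163 - 15 = 148. total_sold = 39
  Event 10 (sale 17): sell min(17,148)=17. stock: 148 - 17 = 131. total_sold = 56
  Event 11 (sale 13): sell min(13,131)=13. stock: 131 - 13 = 118. total_sold = 69
  Event 12 (sale 1): sell min(1,118)=1. stock: 118 - 1 = 117. total_sold = 70
  Event 13 (sale 13): sell min(13,117)=13. stock: 117 - 13 = 104. total_sold = 83
Final: stock = 104, total_sold = 83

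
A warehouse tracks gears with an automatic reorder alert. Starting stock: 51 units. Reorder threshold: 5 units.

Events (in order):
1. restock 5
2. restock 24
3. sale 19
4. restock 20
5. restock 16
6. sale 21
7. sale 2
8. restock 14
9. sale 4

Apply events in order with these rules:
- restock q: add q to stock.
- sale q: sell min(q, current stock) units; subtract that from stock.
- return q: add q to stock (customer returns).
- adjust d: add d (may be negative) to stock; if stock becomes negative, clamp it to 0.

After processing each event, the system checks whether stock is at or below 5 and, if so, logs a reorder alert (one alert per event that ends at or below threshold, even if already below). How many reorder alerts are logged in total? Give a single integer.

Processing events:
Start: stock = 51
  Event 1 (restock 5): 51 + 5 = 56
  Event 2 (restock 24): 56 + 24 = 80
  Event 3 (sale 19): sell min(19,80)=19. stock: 80 - 19 = 61. total_sold = 19
  Event 4 (restock 20): 61 + 20 = 81
  Event 5 (restock 16): 81 + 16 = 97
  Event 6 (sale 21): sell min(21,97)=21. stock: 97 - 21 = 76. total_sold = 40
  Event 7 (sale 2): sell min(2,76)=2. stock: 76 - 2 = 74. total_sold = 42
  Event 8 (restock 14): 74 + 14 = 88
  Event 9 (sale 4): sell min(4,88)=4. stock: 88 - 4 = 84. total_sold = 46
Final: stock = 84, total_sold = 46

Checking against threshold 5:
  After event 1: stock=56 > 5
  After event 2: stock=80 > 5
  After event 3: stock=61 > 5
  After event 4: stock=81 > 5
  After event 5: stock=97 > 5
  After event 6: stock=76 > 5
  After event 7: stock=74 > 5
  After event 8: stock=88 > 5
  After event 9: stock=84 > 5
Alert events: []. Count = 0

Answer: 0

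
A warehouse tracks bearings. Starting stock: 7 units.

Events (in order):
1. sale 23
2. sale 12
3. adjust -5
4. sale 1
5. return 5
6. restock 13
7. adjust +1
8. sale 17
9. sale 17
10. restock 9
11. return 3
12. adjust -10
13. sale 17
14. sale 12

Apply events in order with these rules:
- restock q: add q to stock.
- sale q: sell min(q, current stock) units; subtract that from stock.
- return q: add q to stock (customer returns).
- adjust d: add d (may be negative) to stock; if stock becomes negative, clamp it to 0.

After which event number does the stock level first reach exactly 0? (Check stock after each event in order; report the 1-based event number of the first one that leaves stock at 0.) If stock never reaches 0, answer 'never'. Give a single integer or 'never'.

Answer: 1

Derivation:
Processing events:
Start: stock = 7
  Event 1 (sale 23): sell min(23,7)=7. stock: 7 - 7 = 0. total_sold = 7
  Event 2 (sale 12): sell min(12,0)=0. stock: 0 - 0 = 0. total_sold = 7
  Event 3 (adjust -5): 0 + -5 = 0 (clamped to 0)
  Event 4 (sale 1): sell min(1,0)=0. stock: 0 - 0 = 0. total_sold = 7
  Event 5 (return 5): 0 + 5 = 5
  Event 6 (restock 13): 5 + 13 = 18
  Event 7 (adjust +1): 18 + 1 = 19
  Event 8 (sale 17): sell min(17,19)=17. stock: 19 - 17 = 2. total_sold = 24
  Event 9 (sale 17): sell min(17,2)=2. stock: 2 - 2 = 0. total_sold = 26
  Event 10 (restock 9): 0 + 9 = 9
  Event 11 (return 3): 9 + 3 = 12
  Event 12 (adjust -10): 12 + -10 = 2
  Event 13 (sale 17): sell min(17,2)=2. stock: 2 - 2 = 0. total_sold = 28
  Event 14 (sale 12): sell min(12,0)=0. stock: 0 - 0 = 0. total_sold = 28
Final: stock = 0, total_sold = 28

First zero at event 1.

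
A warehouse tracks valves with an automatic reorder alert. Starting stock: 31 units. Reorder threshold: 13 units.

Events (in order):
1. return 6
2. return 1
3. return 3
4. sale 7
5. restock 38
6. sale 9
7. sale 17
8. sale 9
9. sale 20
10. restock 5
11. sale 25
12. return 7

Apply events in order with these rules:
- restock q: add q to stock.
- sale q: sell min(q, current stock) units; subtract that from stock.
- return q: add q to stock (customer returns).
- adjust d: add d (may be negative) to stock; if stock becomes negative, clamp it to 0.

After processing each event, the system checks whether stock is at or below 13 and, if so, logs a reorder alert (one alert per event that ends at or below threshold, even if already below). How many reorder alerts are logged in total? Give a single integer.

Processing events:
Start: stock = 31
  Event 1 (return 6): 31 + 6 = 37
  Event 2 (return 1): 37 + 1 = 38
  Event 3 (return 3): 38 + 3 = 41
  Event 4 (sale 7): sell min(7,41)=7. stock: 41 - 7 = 34. total_sold = 7
  Event 5 (restock 38): 34 + 38 = 72
  Event 6 (sale 9): sell min(9,72)=9. stock: 72 - 9 = 63. total_sold = 16
  Event 7 (sale 17): sell min(17,63)=17. stock: 63 - 17 = 46. total_sold = 33
  Event 8 (sale 9): sell min(9,46)=9. stock: 46 - 9 = 37. total_sold = 42
  Event 9 (sale 20): sell min(20,37)=20. stock: 37 - 20 = 17. total_sold = 62
  Event 10 (restock 5): 17 + 5 = 22
  Event 11 (sale 25): sell min(25,22)=22. stock: 22 - 22 = 0. total_sold = 84
  Event 12 (return 7): 0 + 7 = 7
Final: stock = 7, total_sold = 84

Checking against threshold 13:
  After event 1: stock=37 > 13
  After event 2: stock=38 > 13
  After event 3: stock=41 > 13
  After event 4: stock=34 > 13
  After event 5: stock=72 > 13
  After event 6: stock=63 > 13
  After event 7: stock=46 > 13
  After event 8: stock=37 > 13
  After event 9: stock=17 > 13
  After event 10: stock=22 > 13
  After event 11: stock=0 <= 13 -> ALERT
  After event 12: stock=7 <= 13 -> ALERT
Alert events: [11, 12]. Count = 2

Answer: 2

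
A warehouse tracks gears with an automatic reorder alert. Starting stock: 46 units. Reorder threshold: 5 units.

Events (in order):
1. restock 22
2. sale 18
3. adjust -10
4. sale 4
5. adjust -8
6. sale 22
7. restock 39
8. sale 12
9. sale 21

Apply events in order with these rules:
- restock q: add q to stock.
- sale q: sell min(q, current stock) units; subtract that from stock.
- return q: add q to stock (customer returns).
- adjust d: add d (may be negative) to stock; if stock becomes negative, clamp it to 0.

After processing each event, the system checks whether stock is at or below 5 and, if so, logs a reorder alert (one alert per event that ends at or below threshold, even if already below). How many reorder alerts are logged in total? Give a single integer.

Answer: 0

Derivation:
Processing events:
Start: stock = 46
  Event 1 (restock 22): 46 + 22 = 68
  Event 2 (sale 18): sell min(18,68)=18. stock: 68 - 18 = 50. total_sold = 18
  Event 3 (adjust -10): 50 + -10 = 40
  Event 4 (sale 4): sell min(4,40)=4. stock: 40 - 4 = 36. total_sold = 22
  Event 5 (adjust -8): 36 + -8 = 28
  Event 6 (sale 22): sell min(22,28)=22. stock: 28 - 22 = 6. total_sold = 44
  Event 7 (restock 39): 6 + 39 = 45
  Event 8 (sale 12): sell min(12,45)=12. stock: 45 - 12 = 33. total_sold = 56
  Event 9 (sale 21): sell min(21,33)=21. stock: 33 - 21 = 12. total_sold = 77
Final: stock = 12, total_sold = 77

Checking against threshold 5:
  After event 1: stock=68 > 5
  After event 2: stock=50 > 5
  After event 3: stock=40 > 5
  After event 4: stock=36 > 5
  After event 5: stock=28 > 5
  After event 6: stock=6 > 5
  After event 7: stock=45 > 5
  After event 8: stock=33 > 5
  After event 9: stock=12 > 5
Alert events: []. Count = 0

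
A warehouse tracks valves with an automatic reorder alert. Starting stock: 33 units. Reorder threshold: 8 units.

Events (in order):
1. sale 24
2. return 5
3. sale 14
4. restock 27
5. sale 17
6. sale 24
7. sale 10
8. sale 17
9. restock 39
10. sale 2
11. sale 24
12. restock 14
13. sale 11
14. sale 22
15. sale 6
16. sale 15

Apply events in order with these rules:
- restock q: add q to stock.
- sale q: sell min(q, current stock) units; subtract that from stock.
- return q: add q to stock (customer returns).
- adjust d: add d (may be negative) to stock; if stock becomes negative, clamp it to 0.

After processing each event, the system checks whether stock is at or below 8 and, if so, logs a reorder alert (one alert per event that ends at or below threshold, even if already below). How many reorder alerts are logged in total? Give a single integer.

Processing events:
Start: stock = 33
  Event 1 (sale 24): sell min(24,33)=24. stock: 33 - 24 = 9. total_sold = 24
  Event 2 (return 5): 9 + 5 = 14
  Event 3 (sale 14): sell min(14,14)=14. stock: 14 - 14 = 0. total_sold = 38
  Event 4 (restock 27): 0 + 27 = 27
  Event 5 (sale 17): sell min(17,27)=17. stock: 27 - 17 = 10. total_sold = 55
  Event 6 (sale 24): sell min(24,10)=10. stock: 10 - 10 = 0. total_sold = 65
  Event 7 (sale 10): sell min(10,0)=0. stock: 0 - 0 = 0. total_sold = 65
  Event 8 (sale 17): sell min(17,0)=0. stock: 0 - 0 = 0. total_sold = 65
  Event 9 (restock 39): 0 + 39 = 39
  Event 10 (sale 2): sell min(2,39)=2. stock: 39 - 2 = 37. total_sold = 67
  Event 11 (sale 24): sell min(24,37)=24. stock: 37 - 24 = 13. total_sold = 91
  Event 12 (restock 14): 13 + 14 = 27
  Event 13 (sale 11): sell min(11,27)=11. stock: 27 - 11 = 16. total_sold = 102
  Event 14 (sale 22): sell min(22,16)=16. stock: 16 - 16 = 0. total_sold = 118
  Event 15 (sale 6): sell min(6,0)=0. stock: 0 - 0 = 0. total_sold = 118
  Event 16 (sale 15): sell min(15,0)=0. stock: 0 - 0 = 0. total_sold = 118
Final: stock = 0, total_sold = 118

Checking against threshold 8:
  After event 1: stock=9 > 8
  After event 2: stock=14 > 8
  After event 3: stock=0 <= 8 -> ALERT
  After event 4: stock=27 > 8
  After event 5: stock=10 > 8
  After event 6: stock=0 <= 8 -> ALERT
  After event 7: stock=0 <= 8 -> ALERT
  After event 8: stock=0 <= 8 -> ALERT
  After event 9: stock=39 > 8
  After event 10: stock=37 > 8
  After event 11: stock=13 > 8
  After event 12: stock=27 > 8
  After event 13: stock=16 > 8
  After event 14: stock=0 <= 8 -> ALERT
  After event 15: stock=0 <= 8 -> ALERT
  After event 16: stock=0 <= 8 -> ALERT
Alert events: [3, 6, 7, 8, 14, 15, 16]. Count = 7

Answer: 7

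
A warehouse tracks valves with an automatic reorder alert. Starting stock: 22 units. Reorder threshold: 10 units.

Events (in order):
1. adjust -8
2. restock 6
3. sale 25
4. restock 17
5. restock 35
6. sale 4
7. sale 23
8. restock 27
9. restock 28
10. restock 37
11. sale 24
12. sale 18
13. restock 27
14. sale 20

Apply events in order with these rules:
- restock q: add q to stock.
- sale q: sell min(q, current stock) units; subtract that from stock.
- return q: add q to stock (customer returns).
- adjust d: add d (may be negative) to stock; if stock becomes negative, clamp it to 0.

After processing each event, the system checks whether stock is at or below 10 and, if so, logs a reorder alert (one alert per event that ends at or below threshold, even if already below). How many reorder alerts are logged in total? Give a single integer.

Answer: 1

Derivation:
Processing events:
Start: stock = 22
  Event 1 (adjust -8): 22 + -8 = 14
  Event 2 (restock 6): 14 + 6 = 20
  Event 3 (sale 25): sell min(25,20)=20. stock: 20 - 20 = 0. total_sold = 20
  Event 4 (restock 17): 0 + 17 = 17
  Event 5 (restock 35): 17 + 35 = 52
  Event 6 (sale 4): sell min(4,52)=4. stock: 52 - 4 = 48. total_sold = 24
  Event 7 (sale 23): sell min(23,48)=23. stock: 48 - 23 = 25. total_sold = 47
  Event 8 (restock 27): 25 + 27 = 52
  Event 9 (restock 28): 52 + 28 = 80
  Event 10 (restock 37): 80 + 37 = 117
  Event 11 (sale 24): sell min(24,117)=24. stock: 117 - 24 = 93. total_sold = 71
  Event 12 (sale 18): sell min(18,93)=18. stock: 93 - 18 = 75. total_sold = 89
  Event 13 (restock 27): 75 + 27 = 102
  Event 14 (sale 20): sell min(20,102)=20. stock: 102 - 20 = 82. total_sold = 109
Final: stock = 82, total_sold = 109

Checking against threshold 10:
  After event 1: stock=14 > 10
  After event 2: stock=20 > 10
  After event 3: stock=0 <= 10 -> ALERT
  After event 4: stock=17 > 10
  After event 5: stock=52 > 10
  After event 6: stock=48 > 10
  After event 7: stock=25 > 10
  After event 8: stock=52 > 10
  After event 9: stock=80 > 10
  After event 10: stock=117 > 10
  After event 11: stock=93 > 10
  After event 12: stock=75 > 10
  After event 13: stock=102 > 10
  After event 14: stock=82 > 10
Alert events: [3]. Count = 1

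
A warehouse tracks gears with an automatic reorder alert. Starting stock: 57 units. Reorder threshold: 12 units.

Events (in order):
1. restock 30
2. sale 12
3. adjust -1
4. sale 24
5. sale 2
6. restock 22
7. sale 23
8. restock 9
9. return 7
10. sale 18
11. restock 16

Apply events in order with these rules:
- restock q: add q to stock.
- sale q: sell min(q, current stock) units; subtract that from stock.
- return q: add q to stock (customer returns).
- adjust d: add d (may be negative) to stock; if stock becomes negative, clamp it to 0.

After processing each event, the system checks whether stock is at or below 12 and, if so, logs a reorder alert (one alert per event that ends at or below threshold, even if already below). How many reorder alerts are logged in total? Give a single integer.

Processing events:
Start: stock = 57
  Event 1 (restock 30): 57 + 30 = 87
  Event 2 (sale 12): sell min(12,87)=12. stock: 87 - 12 = 75. total_sold = 12
  Event 3 (adjust -1): 75 + -1 = 74
  Event 4 (sale 24): sell min(24,74)=24. stock: 74 - 24 = 50. total_sold = 36
  Event 5 (sale 2): sell min(2,50)=2. stock: 50 - 2 = 48. total_sold = 38
  Event 6 (restock 22): 48 + 22 = 70
  Event 7 (sale 23): sell min(23,70)=23. stock: 70 - 23 = 47. total_sold = 61
  Event 8 (restock 9): 47 + 9 = 56
  Event 9 (return 7): 56 + 7 = 63
  Event 10 (sale 18): sell min(18,63)=18. stock: 63 - 18 = 45. total_sold = 79
  Event 11 (restock 16): 45 + 16 = 61
Final: stock = 61, total_sold = 79

Checking against threshold 12:
  After event 1: stock=87 > 12
  After event 2: stock=75 > 12
  After event 3: stock=74 > 12
  After event 4: stock=50 > 12
  After event 5: stock=48 > 12
  After event 6: stock=70 > 12
  After event 7: stock=47 > 12
  After event 8: stock=56 > 12
  After event 9: stock=63 > 12
  After event 10: stock=45 > 12
  After event 11: stock=61 > 12
Alert events: []. Count = 0

Answer: 0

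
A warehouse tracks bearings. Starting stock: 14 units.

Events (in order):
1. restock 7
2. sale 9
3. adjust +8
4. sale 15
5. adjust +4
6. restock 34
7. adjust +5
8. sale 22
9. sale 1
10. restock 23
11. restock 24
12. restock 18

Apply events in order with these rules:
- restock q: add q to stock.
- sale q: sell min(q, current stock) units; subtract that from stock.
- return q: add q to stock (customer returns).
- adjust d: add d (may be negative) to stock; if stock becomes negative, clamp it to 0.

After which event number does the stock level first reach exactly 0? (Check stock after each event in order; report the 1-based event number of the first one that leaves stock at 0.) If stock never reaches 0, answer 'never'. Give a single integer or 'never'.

Processing events:
Start: stock = 14
  Event 1 (restock 7): 14 + 7 = 21
  Event 2 (sale 9): sell min(9,21)=9. stock: 21 - 9 = 12. total_sold = 9
  Event 3 (adjust +8): 12 + 8 = 20
  Event 4 (sale 15): sell min(15,20)=15. stock: 20 - 15 = 5. total_sold = 24
  Event 5 (adjust +4): 5 + 4 = 9
  Event 6 (restock 34): 9 + 34 = 43
  Event 7 (adjust +5): 43 + 5 = 48
  Event 8 (sale 22): sell min(22,48)=22. stock: 48 - 22 = 26. total_sold = 46
  Event 9 (sale 1): sell min(1,26)=1. stock: 26 - 1 = 25. total_sold = 47
  Event 10 (restock 23): 25 + 23 = 48
  Event 11 (restock 24): 48 + 24 = 72
  Event 12 (restock 18): 72 + 18 = 90
Final: stock = 90, total_sold = 47

Stock never reaches 0.

Answer: never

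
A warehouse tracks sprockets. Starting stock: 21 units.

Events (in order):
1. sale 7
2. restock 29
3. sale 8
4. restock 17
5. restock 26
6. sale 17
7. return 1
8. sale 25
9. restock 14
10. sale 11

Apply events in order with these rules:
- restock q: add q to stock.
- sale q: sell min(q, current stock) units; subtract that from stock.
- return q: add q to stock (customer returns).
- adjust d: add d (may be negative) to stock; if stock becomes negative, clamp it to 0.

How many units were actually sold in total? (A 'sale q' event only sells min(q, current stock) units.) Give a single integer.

Answer: 68

Derivation:
Processing events:
Start: stock = 21
  Event 1 (sale 7): sell min(7,21)=7. stock: 21 - 7 = 14. total_sold = 7
  Event 2 (restock 29): 14 + 29 = 43
  Event 3 (sale 8): sell min(8,43)=8. stock: 43 - 8 = 35. total_sold = 15
  Event 4 (restock 17): 35 + 17 = 52
  Event 5 (restock 26): 52 + 26 = 78
  Event 6 (sale 17): sell min(17,78)=17. stock: 78 - 17 = 61. total_sold = 32
  Event 7 (return 1): 61 + 1 = 62
  Event 8 (sale 25): sell min(25,62)=25. stock: 62 - 25 = 37. total_sold = 57
  Event 9 (restock 14): 37 + 14 = 51
  Event 10 (sale 11): sell min(11,51)=11. stock: 51 - 11 = 40. total_sold = 68
Final: stock = 40, total_sold = 68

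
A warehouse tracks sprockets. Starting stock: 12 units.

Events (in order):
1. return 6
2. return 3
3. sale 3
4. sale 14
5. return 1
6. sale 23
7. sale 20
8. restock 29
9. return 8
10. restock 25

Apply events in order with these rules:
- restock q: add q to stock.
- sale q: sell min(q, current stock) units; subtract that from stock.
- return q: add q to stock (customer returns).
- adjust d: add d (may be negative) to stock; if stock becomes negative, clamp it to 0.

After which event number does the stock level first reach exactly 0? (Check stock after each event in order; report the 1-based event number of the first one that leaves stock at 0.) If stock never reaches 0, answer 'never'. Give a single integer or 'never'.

Answer: 6

Derivation:
Processing events:
Start: stock = 12
  Event 1 (return 6): 12 + 6 = 18
  Event 2 (return 3): 18 + 3 = 21
  Event 3 (sale 3): sell min(3,21)=3. stock: 21 - 3 = 18. total_sold = 3
  Event 4 (sale 14): sell min(14,18)=14. stock: 18 - 14 = 4. total_sold = 17
  Event 5 (return 1): 4 + 1 = 5
  Event 6 (sale 23): sell min(23,5)=5. stock: 5 - 5 = 0. total_sold = 22
  Event 7 (sale 20): sell min(20,0)=0. stock: 0 - 0 = 0. total_sold = 22
  Event 8 (restock 29): 0 + 29 = 29
  Event 9 (return 8): 29 + 8 = 37
  Event 10 (restock 25): 37 + 25 = 62
Final: stock = 62, total_sold = 22

First zero at event 6.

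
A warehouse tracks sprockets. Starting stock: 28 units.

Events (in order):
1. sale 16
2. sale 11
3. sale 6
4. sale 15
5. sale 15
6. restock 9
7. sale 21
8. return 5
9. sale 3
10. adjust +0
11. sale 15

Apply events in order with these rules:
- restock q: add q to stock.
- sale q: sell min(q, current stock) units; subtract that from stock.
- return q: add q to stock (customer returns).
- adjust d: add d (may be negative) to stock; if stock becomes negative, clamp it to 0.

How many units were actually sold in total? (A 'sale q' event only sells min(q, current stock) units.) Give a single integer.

Processing events:
Start: stock = 28
  Event 1 (sale 16): sell min(16,28)=16. stock: 28 - 16 = 12. total_sold = 16
  Event 2 (sale 11): sell min(11,12)=11. stock: 12 - 11 = 1. total_sold = 27
  Event 3 (sale 6): sell min(6,1)=1. stock: 1 - 1 = 0. total_sold = 28
  Event 4 (sale 15): sell min(15,0)=0. stock: 0 - 0 = 0. total_sold = 28
  Event 5 (sale 15): sell min(15,0)=0. stock: 0 - 0 = 0. total_sold = 28
  Event 6 (restock 9): 0 + 9 = 9
  Event 7 (sale 21): sell min(21,9)=9. stock: 9 - 9 = 0. total_sold = 37
  Event 8 (return 5): 0 + 5 = 5
  Event 9 (sale 3): sell min(3,5)=3. stock: 5 - 3 = 2. total_sold = 40
  Event 10 (adjust +0): 2 + 0 = 2
  Event 11 (sale 15): sell min(15,2)=2. stock: 2 - 2 = 0. total_sold = 42
Final: stock = 0, total_sold = 42

Answer: 42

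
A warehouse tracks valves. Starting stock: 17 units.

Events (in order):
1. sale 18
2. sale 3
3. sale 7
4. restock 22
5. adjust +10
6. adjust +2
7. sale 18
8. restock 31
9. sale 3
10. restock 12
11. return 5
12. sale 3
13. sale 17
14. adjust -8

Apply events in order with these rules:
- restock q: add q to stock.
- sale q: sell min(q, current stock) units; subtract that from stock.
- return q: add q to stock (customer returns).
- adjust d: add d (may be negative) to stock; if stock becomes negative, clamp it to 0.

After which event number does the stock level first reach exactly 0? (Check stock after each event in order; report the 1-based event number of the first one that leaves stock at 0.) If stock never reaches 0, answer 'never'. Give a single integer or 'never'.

Answer: 1

Derivation:
Processing events:
Start: stock = 17
  Event 1 (sale 18): sell min(18,17)=17. stock: 17 - 17 = 0. total_sold = 17
  Event 2 (sale 3): sell min(3,0)=0. stock: 0 - 0 = 0. total_sold = 17
  Event 3 (sale 7): sell min(7,0)=0. stock: 0 - 0 = 0. total_sold = 17
  Event 4 (restock 22): 0 + 22 = 22
  Event 5 (adjust +10): 22 + 10 = 32
  Event 6 (adjust +2): 32 + 2 = 34
  Event 7 (sale 18): sell min(18,34)=18. stock: 34 - 18 = 16. total_sold = 35
  Event 8 (restock 31): 16 + 31 = 47
  Event 9 (sale 3): sell min(3,47)=3. stock: 47 - 3 = 44. total_sold = 38
  Event 10 (restock 12): 44 + 12 = 56
  Event 11 (return 5): 56 + 5 = 61
  Event 12 (sale 3): sell min(3,61)=3. stock: 61 - 3 = 58. total_sold = 41
  Event 13 (sale 17): sell min(17,58)=17. stock: 58 - 17 = 41. total_sold = 58
  Event 14 (adjust -8): 41 + -8 = 33
Final: stock = 33, total_sold = 58

First zero at event 1.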